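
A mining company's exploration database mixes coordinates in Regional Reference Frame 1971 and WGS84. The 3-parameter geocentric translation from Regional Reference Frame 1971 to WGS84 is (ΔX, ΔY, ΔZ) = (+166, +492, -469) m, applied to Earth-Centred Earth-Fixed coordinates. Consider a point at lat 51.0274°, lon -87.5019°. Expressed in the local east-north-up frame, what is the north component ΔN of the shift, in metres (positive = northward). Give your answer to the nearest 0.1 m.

ΔN = 81.5 m

At φ = 51.0274°, λ = -87.5019°: sin φ = 0.777447, cos φ = 0.628949, sin λ = -0.999050, cos λ = 0.043586.
ΔN = −sin φ cos λ·ΔX − sin φ sin λ·ΔY + cos φ·ΔZ = −(0.777447)(0.043586)(166) − (0.777447)(-0.999050)(492) + (0.628949)(-469) = 81.54 m.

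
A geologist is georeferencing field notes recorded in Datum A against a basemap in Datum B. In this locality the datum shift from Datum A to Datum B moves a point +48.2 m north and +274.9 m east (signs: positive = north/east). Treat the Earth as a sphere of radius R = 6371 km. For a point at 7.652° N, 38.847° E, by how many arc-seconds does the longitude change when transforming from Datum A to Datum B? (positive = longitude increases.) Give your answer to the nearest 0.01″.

At latitude 7.652°, cos φ = 0.991095.
One radian of longitude at latitude φ spans R cos φ, so Δλ = ΔE / (R cos φ) = 274.9 / (6371000 × 0.991095) = 4.3536e-05 rad = 8.980″.

Δλ = 8.98″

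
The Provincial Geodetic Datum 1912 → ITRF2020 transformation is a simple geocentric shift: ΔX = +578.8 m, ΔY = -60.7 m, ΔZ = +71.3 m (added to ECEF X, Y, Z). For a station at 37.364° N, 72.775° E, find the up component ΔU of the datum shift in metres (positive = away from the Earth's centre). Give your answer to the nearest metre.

The local up (radial) axis is (cos φ cos λ, cos φ sin λ, sin φ), giving ΔU = 136.226 − 46.080 + 43.270 = 133.42 m.

ΔU = 133 m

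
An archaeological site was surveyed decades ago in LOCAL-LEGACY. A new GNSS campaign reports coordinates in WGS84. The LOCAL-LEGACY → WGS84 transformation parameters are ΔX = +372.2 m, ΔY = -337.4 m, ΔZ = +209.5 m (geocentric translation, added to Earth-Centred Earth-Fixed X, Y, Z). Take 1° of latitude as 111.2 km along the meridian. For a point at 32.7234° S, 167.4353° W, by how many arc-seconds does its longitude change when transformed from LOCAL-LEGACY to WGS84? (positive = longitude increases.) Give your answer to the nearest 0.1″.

Δλ = 15.8″

sin φ = -0.540584, cos φ = 0.841290, sin λ = -0.217542, cos λ = -0.976051.
East component: ΔE = −sin λ·ΔX + cos λ·ΔY = −(-0.217542)(372.2) + (-0.976051)(-337.4) = 410.29 m.
1° of latitude spans 111200 m; at latitude φ, 1° of longitude spans that × cos φ = 93551.5 m, so Δλ = 410.29 / 93551.5 × 3600 = 15.789″.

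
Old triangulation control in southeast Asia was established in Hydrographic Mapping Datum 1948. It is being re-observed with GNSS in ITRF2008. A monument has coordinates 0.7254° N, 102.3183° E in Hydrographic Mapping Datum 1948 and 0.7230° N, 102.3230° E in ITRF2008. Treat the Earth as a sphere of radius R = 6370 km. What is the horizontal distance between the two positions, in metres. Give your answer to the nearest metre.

587 m

Δφ = 0.7230° − 0.7254° = -0.0024°; Δλ = 102.3230° − 102.3183° = +0.0047°.
1° along a meridian = πR/180 = 111177 m.
ΔN = Δφ × 111177 = -266.8 m; ΔE = Δλ × 111177 × cos(0.7254°) = +0.0047 × 111177 × 0.999920 = 522.5 m.
Distance = √(ΔE² + ΔN²) = √(522.5² + (-266.8)²) = 586.7 m.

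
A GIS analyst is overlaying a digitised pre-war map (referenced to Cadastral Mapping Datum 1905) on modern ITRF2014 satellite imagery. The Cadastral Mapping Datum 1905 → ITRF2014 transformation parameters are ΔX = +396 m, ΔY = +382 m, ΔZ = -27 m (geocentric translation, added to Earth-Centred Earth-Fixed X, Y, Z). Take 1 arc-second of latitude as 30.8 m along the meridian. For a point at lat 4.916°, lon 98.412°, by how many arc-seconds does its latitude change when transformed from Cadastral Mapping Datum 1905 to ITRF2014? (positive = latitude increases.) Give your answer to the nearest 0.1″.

Δφ = -1.8″

sin φ = 0.085695, cos φ = 0.996321, sin λ = 0.989242, cos λ = -0.146290.
North component: ΔN = −sin φ cos λ·ΔX − sin φ sin λ·ΔY + cos φ·ΔZ = −(0.085695)(-0.146290)(396) − (0.085695)(0.989242)(382) + (0.996321)(-27) = -54.32 m.
1° of latitude spans 3600 × 30.80 = 110880 m, so Δφ = -54.32 / 110880 × 3600 = -1.764″.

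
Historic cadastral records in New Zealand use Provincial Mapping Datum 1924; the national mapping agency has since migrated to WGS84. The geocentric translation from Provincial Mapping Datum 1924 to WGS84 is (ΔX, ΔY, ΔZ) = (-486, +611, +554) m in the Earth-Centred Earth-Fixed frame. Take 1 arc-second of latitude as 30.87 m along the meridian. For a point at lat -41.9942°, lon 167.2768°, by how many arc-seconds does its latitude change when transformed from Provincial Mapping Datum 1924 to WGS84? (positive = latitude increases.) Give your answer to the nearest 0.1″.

Δφ = 26.5″

sin φ = -0.669055, cos φ = 0.743213, sin λ = 0.220241, cos λ = -0.975445.
North component: ΔN = −sin φ cos λ·ΔX − sin φ sin λ·ΔY + cos φ·ΔZ = −(-0.669055)(-0.975445)(-486) − (-0.669055)(0.220241)(611) + (0.743213)(554) = 818.95 m.
1° of latitude spans 3600 × 30.87 = 111132 m, so Δφ = 818.95 / 111132 × 3600 = 26.529″.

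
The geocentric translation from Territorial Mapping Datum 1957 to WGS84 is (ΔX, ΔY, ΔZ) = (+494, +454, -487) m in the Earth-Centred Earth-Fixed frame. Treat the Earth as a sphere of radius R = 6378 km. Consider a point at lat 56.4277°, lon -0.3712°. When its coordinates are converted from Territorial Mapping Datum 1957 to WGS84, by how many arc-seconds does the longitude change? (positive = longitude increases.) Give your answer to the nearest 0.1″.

Δλ = 26.7″

sin φ = 0.833189, cos φ = 0.552989, sin λ = -0.006479, cos λ = 0.999979.
East component: ΔE = −sin λ·ΔX + cos λ·ΔY = −(-0.006479)(494) + (0.999979)(454) = 457.19 m.
1° of latitude spans πR/180 = 111317 m; at latitude φ, 1° of longitude spans that × cos φ = 61557.1 m, so Δλ = 457.19 / 61557.1 × 3600 = 26.738″.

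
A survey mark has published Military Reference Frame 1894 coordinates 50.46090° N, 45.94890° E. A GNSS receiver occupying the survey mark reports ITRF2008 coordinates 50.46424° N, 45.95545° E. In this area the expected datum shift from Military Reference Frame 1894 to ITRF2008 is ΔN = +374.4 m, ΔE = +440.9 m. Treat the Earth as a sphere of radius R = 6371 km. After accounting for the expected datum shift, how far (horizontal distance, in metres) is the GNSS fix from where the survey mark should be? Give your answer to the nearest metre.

Observed coordinate differences: Δφ = +0.00334°, Δλ = +0.00655°.
Converting to metres (1° lat = 111195 m, cos φ = 0.636605): observed ΔN = 371.4 m, observed ΔE = 463.7 m.
Subtracting the expected shift leaves a residual of 371.4 − (374.4) = -3.0 m north and 463.7 − (440.9) = 22.8 m east.
Residual distance = √((-3.0)² + 22.8²) = 23.0 m.

23 m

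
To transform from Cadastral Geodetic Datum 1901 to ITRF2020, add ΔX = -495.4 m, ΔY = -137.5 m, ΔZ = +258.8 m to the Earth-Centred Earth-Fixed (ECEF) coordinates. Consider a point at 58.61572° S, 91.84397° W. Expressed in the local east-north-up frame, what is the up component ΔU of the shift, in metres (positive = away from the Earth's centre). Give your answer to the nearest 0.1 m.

ΔU = -141.1 m

The local up (radial) axis is (cos φ cos λ, cos φ sin λ, sin φ), giving ΔU = 8.302 + 71.570 − 220.936 = -141.06 m.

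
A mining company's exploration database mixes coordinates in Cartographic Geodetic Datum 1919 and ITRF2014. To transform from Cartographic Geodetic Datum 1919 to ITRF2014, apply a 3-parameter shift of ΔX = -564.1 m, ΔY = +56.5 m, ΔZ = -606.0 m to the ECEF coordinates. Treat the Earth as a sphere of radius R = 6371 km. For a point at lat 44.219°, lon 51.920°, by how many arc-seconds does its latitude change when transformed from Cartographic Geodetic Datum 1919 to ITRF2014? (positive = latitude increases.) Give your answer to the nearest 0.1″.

Δφ = -7.2″

sin φ = 0.697403, cos φ = 0.716679, sin λ = 0.787150, cos λ = 0.616761.
North component: ΔN = −sin φ cos λ·ΔX − sin φ sin λ·ΔY + cos φ·ΔZ = −(0.697403)(0.616761)(-564.1) − (0.697403)(0.787150)(56.5) + (0.716679)(-606.0) = -222.69 m.
1° of latitude spans πR/180 = 111195 m, so Δφ = -222.69 / 111195 × 3600 = -7.210″.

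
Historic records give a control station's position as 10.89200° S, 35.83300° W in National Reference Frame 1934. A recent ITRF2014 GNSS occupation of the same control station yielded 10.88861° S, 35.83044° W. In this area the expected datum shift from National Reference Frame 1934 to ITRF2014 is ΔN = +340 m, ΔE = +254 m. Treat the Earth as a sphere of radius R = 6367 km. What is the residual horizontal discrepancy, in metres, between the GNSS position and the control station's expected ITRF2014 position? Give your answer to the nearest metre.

Observed coordinate differences: Δφ = +0.00339°, Δλ = +0.00256°.
Converting to metres (1° lat = 111125 m, cos φ = 0.981985): observed ΔN = 376.7 m, observed ΔE = 279.4 m.
Subtracting the expected shift leaves a residual of 376.7 − (340) = 36.7 m north and 279.4 − (254) = 25.4 m east.
Residual distance = √(36.7² + 25.4²) = 44.6 m.

45 m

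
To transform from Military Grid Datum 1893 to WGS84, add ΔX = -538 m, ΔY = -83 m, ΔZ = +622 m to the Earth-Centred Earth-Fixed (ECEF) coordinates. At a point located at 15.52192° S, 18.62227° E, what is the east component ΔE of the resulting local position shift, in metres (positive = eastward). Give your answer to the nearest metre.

At φ = -15.52192°, λ = 18.62227°: sin φ = -0.267607, cos φ = 0.963528, sin λ = 0.319328, cos λ = 0.947644.
ΔE = −sin λ·ΔX + cos λ·ΔY = −(0.319328)·(-538) + (0.947644)·(-83) = 93.14 m.

ΔE = 93 m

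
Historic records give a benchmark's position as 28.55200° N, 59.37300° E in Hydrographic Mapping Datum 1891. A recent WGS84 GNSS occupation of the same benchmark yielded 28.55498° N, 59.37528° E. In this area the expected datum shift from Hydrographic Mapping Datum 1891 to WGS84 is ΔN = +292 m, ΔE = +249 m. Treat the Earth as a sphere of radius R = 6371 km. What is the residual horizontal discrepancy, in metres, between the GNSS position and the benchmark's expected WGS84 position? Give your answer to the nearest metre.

47 m

Observed coordinate differences: Δφ = +0.00298°, Δλ = +0.00228°.
Converting to metres (1° lat = 111195 m, cos φ = 0.878384): observed ΔN = 331.4 m, observed ΔE = 222.7 m.
Subtracting the expected shift leaves a residual of 331.4 − (292) = 39.4 m north and 222.7 − (249) = -26.3 m east.
Residual distance = √(39.4² + (-26.3)²) = 47.3 m.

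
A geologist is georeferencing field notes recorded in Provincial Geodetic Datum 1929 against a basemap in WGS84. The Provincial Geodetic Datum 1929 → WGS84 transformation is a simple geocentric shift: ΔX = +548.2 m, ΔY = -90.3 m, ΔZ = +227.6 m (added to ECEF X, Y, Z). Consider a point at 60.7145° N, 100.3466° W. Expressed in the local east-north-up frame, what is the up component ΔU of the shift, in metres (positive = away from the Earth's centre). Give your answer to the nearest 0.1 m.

ΔU = 193.8 m

The local up (radial) axis is (cos φ cos λ, cos φ sin λ, sin φ), giving ΔU = -48.162 + 43.453 + 198.511 = 193.80 m.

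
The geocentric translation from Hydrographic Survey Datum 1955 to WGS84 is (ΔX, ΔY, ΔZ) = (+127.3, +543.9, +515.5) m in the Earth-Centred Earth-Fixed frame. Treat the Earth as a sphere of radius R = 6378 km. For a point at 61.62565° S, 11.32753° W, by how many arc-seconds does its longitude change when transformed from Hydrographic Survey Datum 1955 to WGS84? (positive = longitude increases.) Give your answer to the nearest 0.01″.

Δλ = 37.99″

sin φ = -0.879861, cos φ = 0.475230, sin λ = -0.196417, cos λ = 0.980520.
East component: ΔE = −sin λ·ΔX + cos λ·ΔY = −(-0.196417)(127.3) + (0.980520)(543.9) = 558.31 m.
1° of latitude spans πR/180 = 111317 m; at latitude φ, 1° of longitude spans that × cos φ = 52901.3 m, so Δλ = 558.31 / 52901.3 × 3600 = 37.994″.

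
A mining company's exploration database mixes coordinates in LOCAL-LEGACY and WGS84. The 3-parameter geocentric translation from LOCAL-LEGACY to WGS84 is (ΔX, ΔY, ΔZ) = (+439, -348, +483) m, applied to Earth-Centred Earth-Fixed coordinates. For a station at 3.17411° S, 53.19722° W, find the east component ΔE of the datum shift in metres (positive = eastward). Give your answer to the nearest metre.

ΔE = 143 m

At φ = -3.17411°, λ = -53.19722°: sin φ = -0.055370, cos φ = 0.998466, sin λ = -0.800702, cos λ = 0.599062.
ΔE = −sin λ·ΔX + cos λ·ΔY = −(-0.800702)·(439) + (0.599062)·(-348) = 143.03 m.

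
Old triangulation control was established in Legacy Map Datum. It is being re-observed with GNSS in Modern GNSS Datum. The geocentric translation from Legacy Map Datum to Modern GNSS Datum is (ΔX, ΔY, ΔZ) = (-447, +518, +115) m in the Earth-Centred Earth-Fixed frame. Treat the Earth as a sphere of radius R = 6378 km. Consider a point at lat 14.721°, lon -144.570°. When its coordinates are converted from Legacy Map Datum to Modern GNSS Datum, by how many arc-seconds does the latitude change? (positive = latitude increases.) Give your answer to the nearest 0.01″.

sin φ = 0.254112, cos φ = 0.967175, sin λ = -0.579708, cos λ = -0.814824.
North component: ΔN = −sin φ cos λ·ΔX − sin φ sin λ·ΔY + cos φ·ΔZ = −(0.254112)(-0.814824)(-447) − (0.254112)(-0.579708)(518) + (0.967175)(115) = 94.98 m.
1° of latitude spans πR/180 = 111317 m, so Δφ = 94.98 / 111317 × 3600 = 3.072″.

Δφ = 3.07″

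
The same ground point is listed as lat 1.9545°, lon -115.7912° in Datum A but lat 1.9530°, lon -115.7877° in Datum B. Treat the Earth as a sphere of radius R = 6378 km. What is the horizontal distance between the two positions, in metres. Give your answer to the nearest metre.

424 m

Δφ = 1.9530° − 1.9545° = -0.0015°; Δλ = -115.7877° − -115.7912° = +0.0035°.
1° along a meridian = πR/180 = 111317 m.
ΔN = Δφ × 111317 = -167.0 m; ΔE = Δλ × 111317 × cos(1.9545°) = +0.0035 × 111317 × 0.999418 = 389.4 m.
Distance = √(ΔE² + ΔN²) = √(389.4² + (-167.0)²) = 423.7 m.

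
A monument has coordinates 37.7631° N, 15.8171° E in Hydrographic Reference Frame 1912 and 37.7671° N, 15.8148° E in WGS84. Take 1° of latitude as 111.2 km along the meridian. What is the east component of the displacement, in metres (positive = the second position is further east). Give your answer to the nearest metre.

ΔE = -202 m

Δφ = 37.7671° − 37.7631° = +0.0040°; Δλ = 15.8148° − 15.8171° = -0.0023°.
ΔN = Δφ × 111200 = 444.8 m; ΔE = Δλ × 111200 × cos(37.7631°) = -0.0023 × 111200 × 0.790550 = -202.2 m.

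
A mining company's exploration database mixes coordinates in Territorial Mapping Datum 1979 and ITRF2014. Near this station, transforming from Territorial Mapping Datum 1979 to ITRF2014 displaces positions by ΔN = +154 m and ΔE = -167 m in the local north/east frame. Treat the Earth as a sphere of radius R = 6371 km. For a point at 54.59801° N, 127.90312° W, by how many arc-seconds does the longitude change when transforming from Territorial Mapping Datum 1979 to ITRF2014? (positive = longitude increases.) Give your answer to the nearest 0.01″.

At latitude 54.59801°, cos φ = 0.579309.
One radian of longitude at latitude φ spans R cos φ, so Δλ = ΔE / (R cos φ) = -167.0 / (6371000 × 0.579309) = -4.5248e-05 rad = -9.333″.

Δλ = -9.33″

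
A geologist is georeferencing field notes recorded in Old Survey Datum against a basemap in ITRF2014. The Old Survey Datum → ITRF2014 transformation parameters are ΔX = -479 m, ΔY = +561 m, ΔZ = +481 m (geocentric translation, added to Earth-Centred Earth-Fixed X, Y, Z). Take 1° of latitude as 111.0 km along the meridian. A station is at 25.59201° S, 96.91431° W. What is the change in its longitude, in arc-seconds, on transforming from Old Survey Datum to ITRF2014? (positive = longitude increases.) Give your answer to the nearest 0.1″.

Δλ = -19.5″

sin φ = -0.431960, cos φ = 0.901893, sin λ = -0.992727, cos λ = -0.120385.
East component: ΔE = −sin λ·ΔX + cos λ·ΔY = −(-0.992727)(-479) + (-0.120385)(561) = -543.05 m.
1° of latitude spans 111000 m; at latitude φ, 1° of longitude spans that × cos φ = 100110.1 m, so Δλ = -543.05 / 100110.1 × 3600 = -19.528″.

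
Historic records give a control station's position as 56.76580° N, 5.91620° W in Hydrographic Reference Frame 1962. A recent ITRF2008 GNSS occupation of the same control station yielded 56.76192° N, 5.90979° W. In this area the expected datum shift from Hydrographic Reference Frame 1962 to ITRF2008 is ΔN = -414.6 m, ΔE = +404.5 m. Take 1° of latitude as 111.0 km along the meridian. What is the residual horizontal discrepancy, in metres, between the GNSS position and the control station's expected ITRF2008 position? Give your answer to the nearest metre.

22 m

Observed coordinate differences: Δφ = -0.00388°, Δλ = +0.00641°.
Converting to metres (1° lat = 111000 m, cos φ = 0.548063): observed ΔN = -430.7 m, observed ΔE = 390.0 m.
Subtracting the expected shift leaves a residual of -430.7 − (-414.6) = -16.1 m north and 390.0 − (404.5) = -14.5 m east.
Residual distance = √((-16.1)² + (-14.5)²) = 21.7 m.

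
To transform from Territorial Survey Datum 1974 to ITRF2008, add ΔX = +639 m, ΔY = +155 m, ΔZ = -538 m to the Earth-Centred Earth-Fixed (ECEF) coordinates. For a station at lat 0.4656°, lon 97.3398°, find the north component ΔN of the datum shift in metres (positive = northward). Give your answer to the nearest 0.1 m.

ΔN = -538.6 m

At φ = 0.4656°, λ = 97.3398°: sin φ = 0.008126, cos φ = 0.999967, sin λ = 0.991806, cos λ = -0.127754.
ΔN = −sin φ cos λ·ΔX − sin φ sin λ·ΔY + cos φ·ΔZ = −(0.008126)(-0.127754)(639) − (0.008126)(0.991806)(155) + (0.999967)(-538) = -538.57 m.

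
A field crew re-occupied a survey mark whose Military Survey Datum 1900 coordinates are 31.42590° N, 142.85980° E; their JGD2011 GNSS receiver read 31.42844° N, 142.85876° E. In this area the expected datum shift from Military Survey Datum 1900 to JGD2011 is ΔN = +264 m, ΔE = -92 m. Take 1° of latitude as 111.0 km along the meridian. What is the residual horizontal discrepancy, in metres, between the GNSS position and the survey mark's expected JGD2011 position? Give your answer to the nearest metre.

Observed coordinate differences: Δφ = +0.00254°, Δλ = -0.00104°.
Converting to metres (1° lat = 111000 m, cos φ = 0.853315): observed ΔN = 281.9 m, observed ΔE = -98.5 m.
Subtracting the expected shift leaves a residual of 281.9 − (264) = 17.9 m north and -98.5 − (-92) = -6.5 m east.
Residual distance = √(17.9² + (-6.5)²) = 19.1 m.

19 m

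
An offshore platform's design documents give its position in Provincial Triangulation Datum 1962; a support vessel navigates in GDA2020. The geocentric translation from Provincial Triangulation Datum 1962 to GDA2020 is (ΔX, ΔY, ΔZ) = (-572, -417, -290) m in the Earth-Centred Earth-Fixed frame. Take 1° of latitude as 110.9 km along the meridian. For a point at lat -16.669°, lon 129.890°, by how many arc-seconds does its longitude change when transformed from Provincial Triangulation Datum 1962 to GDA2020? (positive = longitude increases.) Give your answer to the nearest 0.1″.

Δλ = 23.9″

sin φ = -0.286842, cos φ = 0.957978, sin λ = 0.767277, cos λ = -0.641316.
East component: ΔE = −sin λ·ΔX + cos λ·ΔY = −(0.767277)(-572) + (-0.641316)(-417) = 706.31 m.
1° of latitude spans 110900 m; at latitude φ, 1° of longitude spans that × cos φ = 106239.7 m, so Δλ = 706.31 / 106239.7 × 3600 = 23.934″.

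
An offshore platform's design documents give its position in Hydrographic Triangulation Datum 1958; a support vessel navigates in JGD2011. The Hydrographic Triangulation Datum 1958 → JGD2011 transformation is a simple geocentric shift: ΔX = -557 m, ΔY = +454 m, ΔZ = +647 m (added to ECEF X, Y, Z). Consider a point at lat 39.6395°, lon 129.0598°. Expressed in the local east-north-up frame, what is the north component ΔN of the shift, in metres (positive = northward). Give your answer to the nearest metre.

ΔN = 49 m

At φ = 39.6395°, λ = 129.0598°: sin φ = 0.637955, cos φ = 0.770074, sin λ = 0.776489, cos λ = -0.630131.
ΔN = −sin φ cos λ·ΔX − sin φ sin λ·ΔY + cos φ·ΔZ = −(0.637955)(-0.630131)(-557) − (0.637955)(0.776489)(454) + (0.770074)(647) = 49.43 m.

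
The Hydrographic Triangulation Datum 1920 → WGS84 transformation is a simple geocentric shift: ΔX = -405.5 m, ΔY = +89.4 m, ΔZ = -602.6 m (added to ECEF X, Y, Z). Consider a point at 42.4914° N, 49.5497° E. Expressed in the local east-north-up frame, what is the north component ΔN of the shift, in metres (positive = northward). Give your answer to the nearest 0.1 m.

ΔN = -312.6 m

The local north axis is (−sin φ cos λ, −sin φ sin λ, cos φ), giving ΔN = 177.708 − 45.953 − 444.344 = -312.59 m.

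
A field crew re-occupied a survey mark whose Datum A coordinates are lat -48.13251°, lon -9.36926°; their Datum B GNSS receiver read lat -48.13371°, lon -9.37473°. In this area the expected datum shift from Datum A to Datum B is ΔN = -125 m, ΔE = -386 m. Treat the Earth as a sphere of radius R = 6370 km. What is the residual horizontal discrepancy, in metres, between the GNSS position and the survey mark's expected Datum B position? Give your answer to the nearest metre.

Observed coordinate differences: Δφ = -0.00120°, Δλ = -0.00547°.
Converting to metres (1° lat = 111177 m, cos φ = 0.667410): observed ΔN = -133.4 m, observed ΔE = -405.9 m.
Subtracting the expected shift leaves a residual of -133.4 − (-125) = -8.4 m north and -405.9 − (-386) = -19.9 m east.
Residual distance = √((-8.4)² + (-19.9)²) = 21.6 m.

22 m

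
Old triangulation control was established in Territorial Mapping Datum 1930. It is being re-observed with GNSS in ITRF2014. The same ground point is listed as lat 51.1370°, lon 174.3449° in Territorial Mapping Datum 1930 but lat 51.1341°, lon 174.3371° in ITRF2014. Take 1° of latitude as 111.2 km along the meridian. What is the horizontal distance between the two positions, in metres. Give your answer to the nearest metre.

633 m

Δφ = 51.1341° − 51.1370° = -0.0029°; Δλ = 174.3371° − 174.3449° = -0.0078°.
ΔN = Δφ × 111200 = -322.5 m; ΔE = Δλ × 111200 × cos(51.1370°) = -0.0078 × 111200 × 0.627460 = -544.2 m.
Distance = √(ΔE² + ΔN²) = √((-544.2)² + (-322.5)²) = 632.6 m.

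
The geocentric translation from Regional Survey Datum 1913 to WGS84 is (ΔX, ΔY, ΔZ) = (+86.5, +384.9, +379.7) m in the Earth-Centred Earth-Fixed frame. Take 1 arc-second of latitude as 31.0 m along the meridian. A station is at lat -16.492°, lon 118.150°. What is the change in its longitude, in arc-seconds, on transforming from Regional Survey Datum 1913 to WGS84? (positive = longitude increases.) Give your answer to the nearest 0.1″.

sin φ = -0.283881, cos φ = 0.958859, sin λ = 0.881715, cos λ = -0.471782.
East component: ΔE = −sin λ·ΔX + cos λ·ΔY = −(0.881715)(86.5) + (-0.471782)(384.9) = -257.86 m.
1° of latitude spans 3600 × 31.00 = 111600 m; at latitude φ, 1° of longitude spans that × cos φ = 107008.7 m, so Δλ = -257.86 / 107008.7 × 3600 = -8.675″.

Δλ = -8.7″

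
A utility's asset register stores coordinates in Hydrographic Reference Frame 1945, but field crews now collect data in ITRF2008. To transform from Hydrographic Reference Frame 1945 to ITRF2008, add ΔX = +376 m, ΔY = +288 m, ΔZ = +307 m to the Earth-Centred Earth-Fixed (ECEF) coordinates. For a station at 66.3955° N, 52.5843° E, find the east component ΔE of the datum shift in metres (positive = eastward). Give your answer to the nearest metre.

ΔE = -124 m

The local east axis at (φ, λ) is (−sin λ, cos λ, 0), so ΔE = −sin(52.5843°)·376 + cos(52.5843°)·288 = -123.65 m.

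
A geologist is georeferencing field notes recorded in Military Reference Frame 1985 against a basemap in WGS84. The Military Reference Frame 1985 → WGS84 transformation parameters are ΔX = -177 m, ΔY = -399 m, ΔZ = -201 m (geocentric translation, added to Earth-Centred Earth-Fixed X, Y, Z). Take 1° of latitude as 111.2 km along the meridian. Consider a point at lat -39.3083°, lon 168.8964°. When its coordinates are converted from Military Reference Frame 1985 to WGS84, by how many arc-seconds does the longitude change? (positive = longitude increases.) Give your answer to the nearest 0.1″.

Δλ = 17.8″

sin φ = -0.633493, cos φ = 0.773748, sin λ = 0.192584, cos λ = -0.981281.
East component: ΔE = −sin λ·ΔX + cos λ·ΔY = −(0.192584)(-177) + (-0.981281)(-399) = 425.62 m.
1° of latitude spans 111200 m; at latitude φ, 1° of longitude spans that × cos φ = 86040.8 m, so Δλ = 425.62 / 86040.8 × 3600 = 17.808″.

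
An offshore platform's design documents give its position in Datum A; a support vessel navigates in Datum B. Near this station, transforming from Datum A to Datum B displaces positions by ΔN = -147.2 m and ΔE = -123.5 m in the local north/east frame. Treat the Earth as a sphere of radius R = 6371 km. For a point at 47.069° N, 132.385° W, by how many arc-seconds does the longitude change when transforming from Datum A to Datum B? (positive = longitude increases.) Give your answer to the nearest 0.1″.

Δλ = -5.9″

At latitude 47.069°, cos φ = 0.681117.
One radian of longitude at latitude φ spans R cos φ, so Δλ = ΔE / (R cos φ) = -123.5 / (6371000 × 0.681117) = -2.8460e-05 rad = -5.870″.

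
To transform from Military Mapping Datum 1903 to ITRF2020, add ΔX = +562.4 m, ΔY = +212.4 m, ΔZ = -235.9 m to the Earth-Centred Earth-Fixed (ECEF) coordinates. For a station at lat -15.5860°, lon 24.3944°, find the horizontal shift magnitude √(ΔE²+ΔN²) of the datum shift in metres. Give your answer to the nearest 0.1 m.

76.6 m

The local east axis at (φ, λ) is (−sin λ, cos λ, 0), so ΔE = −sin(24.3944°)·562.4 + cos(24.3944°)·212.4 = -38.84 m.
The local north axis is (−sin φ cos λ, −sin φ sin λ, cos φ), giving ΔN = 137.618 + 23.570 − 227.226 = -66.04 m.
Horizontal magnitude = √(ΔE² + ΔN²) = √((-38.84)² + (-66.04)²) = 76.61 m.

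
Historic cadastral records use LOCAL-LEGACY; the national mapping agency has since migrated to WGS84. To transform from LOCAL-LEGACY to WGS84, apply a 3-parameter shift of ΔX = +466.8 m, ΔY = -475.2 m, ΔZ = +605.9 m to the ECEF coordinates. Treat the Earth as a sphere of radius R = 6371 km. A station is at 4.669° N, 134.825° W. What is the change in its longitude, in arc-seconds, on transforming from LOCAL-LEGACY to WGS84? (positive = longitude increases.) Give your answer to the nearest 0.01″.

sin φ = 0.081399, cos φ = 0.996682, sin λ = -0.709263, cos λ = -0.704944.
East component: ΔE = −sin λ·ΔX + cos λ·ΔY = −(-0.709263)(466.8) + (-0.704944)(-475.2) = 666.07 m.
1° of latitude spans πR/180 = 111195 m; at latitude φ, 1° of longitude spans that × cos φ = 110825.9 m, so Δλ = 666.07 / 110825.9 × 3600 = 21.636″.

Δλ = 21.64″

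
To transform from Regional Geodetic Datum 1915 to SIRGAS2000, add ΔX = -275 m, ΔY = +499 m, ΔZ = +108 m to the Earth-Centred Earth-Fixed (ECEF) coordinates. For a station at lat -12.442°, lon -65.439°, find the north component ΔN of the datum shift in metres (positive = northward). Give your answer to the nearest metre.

ΔN = -17 m

At φ = -12.442°, λ = -65.439°: sin φ = -0.215451, cos φ = 0.976515, sin λ = -0.909519, cos λ = 0.415662.
ΔN = −sin φ cos λ·ΔX − sin φ sin λ·ΔY + cos φ·ΔZ = −(-0.215451)(0.415662)(-275) − (-0.215451)(-0.909519)(499) + (0.976515)(108) = -16.95 m.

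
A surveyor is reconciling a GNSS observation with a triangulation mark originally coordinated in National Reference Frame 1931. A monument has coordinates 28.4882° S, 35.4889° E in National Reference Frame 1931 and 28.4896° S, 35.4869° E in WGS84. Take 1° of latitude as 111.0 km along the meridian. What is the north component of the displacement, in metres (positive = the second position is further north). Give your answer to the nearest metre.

Δφ = -28.4896° − -28.4882° = -0.0014°; Δλ = 35.4869° − 35.4889° = -0.0020°.
ΔN = Δφ × 111000 = -155.4 m; ΔE = Δλ × 111000 × cos(-28.4882°) = -0.0020 × 111000 × 0.878915 = -195.1 m.

ΔN = -155 m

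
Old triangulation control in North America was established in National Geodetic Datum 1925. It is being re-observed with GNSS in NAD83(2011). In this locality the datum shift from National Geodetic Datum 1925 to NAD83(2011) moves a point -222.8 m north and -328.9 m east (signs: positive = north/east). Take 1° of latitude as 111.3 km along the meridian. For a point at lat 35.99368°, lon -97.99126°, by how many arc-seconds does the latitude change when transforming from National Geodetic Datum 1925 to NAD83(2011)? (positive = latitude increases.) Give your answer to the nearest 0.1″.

Δφ = -7.2″

1° of latitude = 111.3 km, so Δφ = -222.8 / 111300 = -0.0020018° = -7.206″.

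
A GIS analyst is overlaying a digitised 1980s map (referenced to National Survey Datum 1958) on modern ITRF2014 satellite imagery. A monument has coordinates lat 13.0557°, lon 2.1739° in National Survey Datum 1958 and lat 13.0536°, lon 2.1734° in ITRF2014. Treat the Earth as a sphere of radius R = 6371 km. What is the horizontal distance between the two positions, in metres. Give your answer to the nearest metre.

Δφ = 13.0536° − 13.0557° = -0.0021°; Δλ = 2.1734° − 2.1739° = -0.0005°.
1° along a meridian = πR/180 = 111195 m.
ΔN = Δφ × 111195 = -233.5 m; ΔE = Δλ × 111195 × cos(13.0557°) = -0.0005 × 111195 × 0.974151 = -54.2 m.
Distance = √(ΔE² + ΔN²) = √((-54.2)² + (-233.5)²) = 239.7 m.

240 m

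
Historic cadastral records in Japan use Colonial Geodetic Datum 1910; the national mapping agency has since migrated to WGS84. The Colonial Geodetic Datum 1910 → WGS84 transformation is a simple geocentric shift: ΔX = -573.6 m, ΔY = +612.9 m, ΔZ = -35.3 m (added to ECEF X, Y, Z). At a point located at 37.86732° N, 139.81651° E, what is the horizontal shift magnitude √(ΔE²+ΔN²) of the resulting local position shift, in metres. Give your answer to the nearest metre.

The local east axis at (φ, λ) is (−sin λ, cos λ, 0), so ΔE = −sin(139.81651°)·(-573.6) + cos(139.81651°)·612.9 = -98.14 m.
The local north axis is (−sin φ cos λ, −sin φ sin λ, cos φ), giving ΔN = -268.995 − 242.751 − 27.867 = -539.61 m.
Horizontal magnitude = √(ΔE² + ΔN²) = √((-98.14)² + (-539.61)²) = 548.46 m.

548 m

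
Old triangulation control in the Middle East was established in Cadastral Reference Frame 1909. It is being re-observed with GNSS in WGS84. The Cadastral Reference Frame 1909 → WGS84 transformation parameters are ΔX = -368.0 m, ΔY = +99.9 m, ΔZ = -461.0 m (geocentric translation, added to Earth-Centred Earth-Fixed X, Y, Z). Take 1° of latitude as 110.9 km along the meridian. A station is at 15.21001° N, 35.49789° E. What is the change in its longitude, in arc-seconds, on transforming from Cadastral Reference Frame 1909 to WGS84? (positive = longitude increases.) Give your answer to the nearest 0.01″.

sin φ = 0.262358, cos φ = 0.964971, sin λ = 0.580673, cos λ = 0.814137.
East component: ΔE = −sin λ·ΔX + cos λ·ΔY = −(0.580673)(-368.0) + (0.814137)(99.9) = 295.02 m.
1° of latitude spans 110900 m; at latitude φ, 1° of longitude spans that × cos φ = 107015.2 m, so Δλ = 295.02 / 107015.2 × 3600 = 9.924″.

Δλ = 9.92″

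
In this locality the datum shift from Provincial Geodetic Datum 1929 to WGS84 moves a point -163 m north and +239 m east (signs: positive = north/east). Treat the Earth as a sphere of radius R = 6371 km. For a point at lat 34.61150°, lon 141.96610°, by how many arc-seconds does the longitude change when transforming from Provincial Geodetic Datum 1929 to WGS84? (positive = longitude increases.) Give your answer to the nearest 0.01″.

At latitude 34.61150°, cos φ = 0.823022.
One radian of longitude at latitude φ spans R cos φ, so Δλ = ΔE / (R cos φ) = 239.0 / (6371000 × 0.823022) = 4.5580e-05 rad = 9.402″.

Δλ = 9.40″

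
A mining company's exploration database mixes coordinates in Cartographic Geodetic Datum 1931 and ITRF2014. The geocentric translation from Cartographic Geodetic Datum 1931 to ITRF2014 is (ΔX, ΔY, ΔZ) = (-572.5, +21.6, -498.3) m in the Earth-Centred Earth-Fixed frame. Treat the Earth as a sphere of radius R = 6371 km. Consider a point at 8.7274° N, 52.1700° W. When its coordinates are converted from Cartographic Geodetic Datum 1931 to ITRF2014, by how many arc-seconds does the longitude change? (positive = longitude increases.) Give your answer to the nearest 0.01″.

sin φ = 0.151734, cos φ = 0.988421, sin λ = -0.789834, cos λ = 0.613321.
East component: ΔE = −sin λ·ΔX + cos λ·ΔY = −(-0.789834)(-572.5) + (0.613321)(21.6) = -438.93 m.
1° of latitude spans πR/180 = 111195 m; at latitude φ, 1° of longitude spans that × cos φ = 109907.4 m, so Δλ = -438.93 / 109907.4 × 3600 = -14.377″.

Δλ = -14.38″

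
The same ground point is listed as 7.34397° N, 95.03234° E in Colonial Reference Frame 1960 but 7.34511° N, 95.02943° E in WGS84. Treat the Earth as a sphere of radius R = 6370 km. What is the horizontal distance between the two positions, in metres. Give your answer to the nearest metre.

345 m

Δφ = 7.34511° − 7.34397° = +0.00114°; Δλ = 95.02943° − 95.03234° = -0.00291°.
1° along a meridian = πR/180 = 111177 m.
ΔN = Δφ × 111177 = 126.7 m; ΔE = Δλ × 111177 × cos(7.34397°) = -0.00291 × 111177 × 0.991797 = -320.9 m.
Distance = √(ΔE² + ΔN²) = √((-320.9)² + 126.7²) = 345.0 m.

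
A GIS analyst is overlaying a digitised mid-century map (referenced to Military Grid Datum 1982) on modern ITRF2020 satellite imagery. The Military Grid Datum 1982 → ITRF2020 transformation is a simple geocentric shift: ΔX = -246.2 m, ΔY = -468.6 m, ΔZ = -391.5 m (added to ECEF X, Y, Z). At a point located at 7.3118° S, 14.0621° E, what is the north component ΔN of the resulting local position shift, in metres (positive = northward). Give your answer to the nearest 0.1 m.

The local north axis is (−sin φ cos λ, −sin φ sin λ, cos φ), giving ΔN = -30.395 − 14.490 − 388.316 = -433.20 m.

ΔN = -433.2 m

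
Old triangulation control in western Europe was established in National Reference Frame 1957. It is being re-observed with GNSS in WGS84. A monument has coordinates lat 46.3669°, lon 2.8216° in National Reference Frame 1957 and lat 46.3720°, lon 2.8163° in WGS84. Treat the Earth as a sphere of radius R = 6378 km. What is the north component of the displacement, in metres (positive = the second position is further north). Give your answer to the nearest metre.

ΔN = 568 m

Δφ = 46.3720° − 46.3669° = +0.0051°; Δλ = 2.8163° − 2.8216° = -0.0053°.
1° along a meridian = πR/180 = 111317 m.
ΔN = Δφ × 111317 = 567.7 m; ΔE = Δλ × 111317 × cos(46.3669°) = -0.0053 × 111317 × 0.690038 = -407.1 m.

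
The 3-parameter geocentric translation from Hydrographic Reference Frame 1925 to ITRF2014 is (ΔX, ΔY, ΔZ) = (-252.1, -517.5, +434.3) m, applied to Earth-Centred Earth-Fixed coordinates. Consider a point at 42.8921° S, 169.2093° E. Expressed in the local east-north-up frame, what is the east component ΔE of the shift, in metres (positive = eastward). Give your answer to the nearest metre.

The local east axis at (φ, λ) is (−sin λ, cos λ, 0), so ΔE = −sin(169.2093°)·(-252.1) + cos(169.2093°)·(-517.5) = 555.55 m.

ΔE = 556 m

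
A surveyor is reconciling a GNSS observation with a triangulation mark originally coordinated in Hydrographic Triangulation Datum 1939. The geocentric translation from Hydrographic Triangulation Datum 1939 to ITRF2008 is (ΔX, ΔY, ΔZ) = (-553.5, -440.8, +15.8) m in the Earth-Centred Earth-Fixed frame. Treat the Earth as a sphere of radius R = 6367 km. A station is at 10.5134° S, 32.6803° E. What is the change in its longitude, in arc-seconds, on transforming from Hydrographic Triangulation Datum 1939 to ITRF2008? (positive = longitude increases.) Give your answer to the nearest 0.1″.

Δλ = -2.4″

sin φ = -0.182465, cos φ = 0.983212, sin λ = 0.539951, cos λ = 0.841696.
East component: ΔE = −sin λ·ΔX + cos λ·ΔY = −(0.539951)(-553.5) + (0.841696)(-440.8) = -72.16 m.
1° of latitude spans πR/180 = 111125 m; at latitude φ, 1° of longitude spans that × cos φ = 109259.6 m, so Δλ = -72.16 / 109259.6 × 3600 = -2.378″.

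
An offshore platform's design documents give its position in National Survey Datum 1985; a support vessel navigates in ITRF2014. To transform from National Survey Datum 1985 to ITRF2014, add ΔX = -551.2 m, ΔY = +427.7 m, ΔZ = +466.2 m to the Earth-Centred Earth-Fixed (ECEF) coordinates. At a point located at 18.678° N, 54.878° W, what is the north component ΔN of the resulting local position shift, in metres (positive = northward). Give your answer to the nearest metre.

ΔN = 655 m

At φ = 18.678°, λ = -54.878°: sin φ = 0.320249, cos φ = 0.947333, sin λ = -0.817929, cos λ = 0.575319.
ΔN = −sin φ cos λ·ΔX − sin φ sin λ·ΔY + cos φ·ΔZ = −(0.320249)(0.575319)(-551.2) − (0.320249)(-0.817929)(427.7) + (0.947333)(466.2) = 655.24 m.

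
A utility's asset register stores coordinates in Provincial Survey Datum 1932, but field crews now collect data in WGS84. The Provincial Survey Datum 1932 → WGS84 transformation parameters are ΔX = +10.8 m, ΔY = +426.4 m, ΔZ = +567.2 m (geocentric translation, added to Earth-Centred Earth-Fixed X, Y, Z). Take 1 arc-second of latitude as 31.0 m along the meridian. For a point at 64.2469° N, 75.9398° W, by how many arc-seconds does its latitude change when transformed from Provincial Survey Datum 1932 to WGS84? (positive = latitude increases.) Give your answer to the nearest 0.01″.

sin φ = 0.900675, cos φ = 0.434494, sin λ = -0.970041, cos λ = 0.242941.
North component: ΔN = −sin φ cos λ·ΔX − sin φ sin λ·ΔY + cos φ·ΔZ = −(0.900675)(0.242941)(10.8) − (0.900675)(-0.970041)(426.4) + (0.434494)(567.2) = 616.62 m.
1° of latitude spans 3600 × 31.00 = 111600 m, so Δφ = 616.62 / 111600 × 3600 = 19.891″.

Δφ = 19.89″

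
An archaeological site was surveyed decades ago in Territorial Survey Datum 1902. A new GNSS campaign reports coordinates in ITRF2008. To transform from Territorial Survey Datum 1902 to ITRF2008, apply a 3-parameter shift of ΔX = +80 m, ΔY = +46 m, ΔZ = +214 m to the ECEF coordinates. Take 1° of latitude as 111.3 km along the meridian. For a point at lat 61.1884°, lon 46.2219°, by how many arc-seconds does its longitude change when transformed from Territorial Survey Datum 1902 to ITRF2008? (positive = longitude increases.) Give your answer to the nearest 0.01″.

Δλ = -1.74″

sin φ = 0.876209, cos φ = 0.481931, sin λ = 0.722025, cos λ = 0.691867.
East component: ΔE = −sin λ·ΔX + cos λ·ΔY = −(0.722025)(80) + (0.691867)(46) = -25.94 m.
1° of latitude spans 111300 m; at latitude φ, 1° of longitude spans that × cos φ = 53638.9 m, so Δλ = -25.94 / 53638.9 × 3600 = -1.741″.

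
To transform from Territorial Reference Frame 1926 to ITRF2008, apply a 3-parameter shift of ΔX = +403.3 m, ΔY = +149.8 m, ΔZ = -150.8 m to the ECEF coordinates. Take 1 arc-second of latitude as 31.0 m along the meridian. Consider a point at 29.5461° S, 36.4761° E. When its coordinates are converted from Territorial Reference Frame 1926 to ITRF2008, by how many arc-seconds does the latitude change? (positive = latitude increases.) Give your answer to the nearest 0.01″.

Δφ = 2.34″

sin φ = -0.493124, cos φ = 0.869959, sin λ = 0.594487, cos λ = 0.804105.
North component: ΔN = −sin φ cos λ·ΔX − sin φ sin λ·ΔY + cos φ·ΔZ = −(-0.493124)(0.804105)(403.3) − (-0.493124)(0.594487)(149.8) + (0.869959)(-150.8) = 72.64 m.
1° of latitude spans 3600 × 31.00 = 111600 m, so Δφ = 72.64 / 111600 × 3600 = 2.343″.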